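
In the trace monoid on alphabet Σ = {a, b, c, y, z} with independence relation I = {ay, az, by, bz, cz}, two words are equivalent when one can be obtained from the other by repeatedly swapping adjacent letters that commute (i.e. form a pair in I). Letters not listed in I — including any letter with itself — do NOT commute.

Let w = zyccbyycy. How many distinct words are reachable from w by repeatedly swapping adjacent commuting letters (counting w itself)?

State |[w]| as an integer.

3

piece 0:z — minimal
piece 1:y rests on {0:z}
piece 2:c rests on {1:y}
piece 3:c rests on {2:c}
piece 4:b rests on {3:c}
piece 5:y rests on {3:c}
piece 6:y rests on {5:y}
piece 7:c rests on {4:b, 6:y}
piece 8:y rests on {7:c}
minimal pieces: {0:z}
ways to finish when only these pieces remain (= sum over removing one remaining piece with nothing left below it):
  1 left: {8}→1
  2 left: {7,8}→1
  3 left: {4,7,8}→1  {6,7,8}→1
  4 left: {4,6,7,8}→2  {5,6,7,8}→1
  5 left: {4,5,6,7,8}→3
  6 left: {3,4,5,6,7,8}→3
  7 left: {2,3,4,5,6,7,8}→3
  placing 0:z first → 3 extensions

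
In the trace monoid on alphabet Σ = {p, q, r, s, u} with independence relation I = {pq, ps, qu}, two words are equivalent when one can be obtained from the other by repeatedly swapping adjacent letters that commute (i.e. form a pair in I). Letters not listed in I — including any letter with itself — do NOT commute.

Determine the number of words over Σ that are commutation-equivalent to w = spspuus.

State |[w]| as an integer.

6

piece 0:s — minimal
piece 1:p — minimal
piece 2:s rests on {0:s}
piece 3:p rests on {1:p}
piece 4:u rests on {2:s, 3:p}
piece 5:u rests on {4:u}
piece 6:s rests on {5:u}
minimal pieces: {0:s, 1:p}
ways to finish when only these pieces remain (= sum over removing one remaining piece with nothing left below it):
  1 left: {6}→1
  2 left: {5,6}→1
  3 left: {4,5,6}→1
  4 left: {2,4,5,6}→1  {3,4,5,6}→1
  5 left: {0,2,4,5,6}→1  {1,3,4,5,6}→1  {2,3,4,5,6}→2
  placing 0:s first → 3 extensions
  placing 1:p first → 3 extensions
total linear extensions = 6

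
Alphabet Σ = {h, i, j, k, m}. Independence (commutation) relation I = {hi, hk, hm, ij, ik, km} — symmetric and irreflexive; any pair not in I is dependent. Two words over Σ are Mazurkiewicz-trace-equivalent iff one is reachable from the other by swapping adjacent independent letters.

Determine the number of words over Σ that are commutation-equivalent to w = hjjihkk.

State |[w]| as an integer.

piece 0:h — minimal
piece 1:j rests on {0:h}
piece 2:j rests on {1:j}
piece 3:i — minimal
piece 4:h rests on {2:j}
piece 5:k rests on {2:j}
piece 6:k rests on {5:k}
minimal pieces: {0:h, 3:i}
ways to finish when only these pieces remain (= sum over removing one remaining piece with nothing left below it):
  1 left: {3}→1  {4}→1  {6}→1
  2 left: {3,4}→2  {3,6}→2  {4,6}→2  {5,6}→1
  3 left: {3,4,6}→6  {3,5,6}→3  {4,5,6}→3
  4 left: {2,4,5,6}→3  {3,4,5,6}→12
  5 left: {1,2,4,5,6}→3  {2,3,4,5,6}→15
  placing 0:h first → 18 extensions
  placing 3:i first → 3 extensions
total linear extensions = 21

21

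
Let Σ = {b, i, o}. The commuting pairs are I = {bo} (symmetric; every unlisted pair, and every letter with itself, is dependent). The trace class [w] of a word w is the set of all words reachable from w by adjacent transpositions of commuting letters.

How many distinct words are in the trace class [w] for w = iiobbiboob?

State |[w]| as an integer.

drop 0:i onto floor
drop 1:i onto {0:i}
drop 2:o onto {1:i}
drop 3:b onto {1:i}
drop 4:b onto {3:b}
drop 5:i onto {2:o, 4:b}
drop 6:b onto {5:i}
drop 7:o onto {5:i}
drop 8:o onto {7:o}
drop 9:b onto {6:b}
ground layer = {0:i}
drop-orders for the pieces not yet dropped (sum over which currently-grounded one goes next):
  1 to go: {8} 1  {9} 1
  2 to go: {6,9} 1  {7,8} 1  {8,9} 2
  3 to go: {6,8,9} 3  {7,8,9} 3
  4 to go: {6,7,8,9} 6
  5 to go: {5,6,7,8,9} 6
  6 to go: {2,5,6,7,8,9} 6  {4,5,6,7,8,9} 6
  7 to go: {2,4,5,6,7,8,9} 12  {3,4,5,6,7,8,9} 6
  8 to go: {2,3,4,5,6,7,8,9} 18
  if 0:i drops first: 18 orders

18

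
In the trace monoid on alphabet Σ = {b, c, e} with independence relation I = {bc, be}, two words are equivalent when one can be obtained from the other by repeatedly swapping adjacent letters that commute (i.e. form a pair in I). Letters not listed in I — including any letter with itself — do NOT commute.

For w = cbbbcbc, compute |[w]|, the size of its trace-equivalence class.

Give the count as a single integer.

piece 0:c — minimal
piece 1:b — minimal
piece 2:b rests on {1:b}
piece 3:b rests on {2:b}
piece 4:c rests on {0:c}
piece 5:b rests on {3:b}
piece 6:c rests on {4:c}
minimal pieces: {0:c, 1:b}
ways to finish when only these pieces remain (= sum over removing one remaining piece with nothing left below it):
  1 left: {5}→1  {6}→1
  2 left: {3,5}→1  {4,6}→1  {5,6}→2
  3 left: {0,4,6}→1  {2,3,5}→1  {3,5,6}→3  {4,5,6}→3
  4 left: {0,4,5,6}→4  {1,2,3,5}→1  {2,3,5,6}→4  {3,4,5,6}→6
  5 left: {0,3,4,5,6}→10  {1,2,3,5,6}→5  {2,3,4,5,6}→10
  placing 0:c first → 15 extensions
  placing 1:b first → 20 extensions
total linear extensions = 35

35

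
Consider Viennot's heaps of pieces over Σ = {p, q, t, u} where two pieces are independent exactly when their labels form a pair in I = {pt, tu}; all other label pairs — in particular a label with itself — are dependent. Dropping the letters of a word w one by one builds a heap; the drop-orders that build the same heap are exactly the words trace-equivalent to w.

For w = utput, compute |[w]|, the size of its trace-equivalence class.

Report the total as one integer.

10

drop 0:u onto floor
drop 1:t onto floor
drop 2:p onto {0:u}
drop 3:u onto {2:p}
drop 4:t onto {1:t}
ground layer = {0:u, 1:t}
drop-orders for the pieces not yet dropped (sum over which currently-grounded one goes next):
  1 to go: {3} 1  {4} 1
  2 to go: {1,4} 1  {2,3} 1  {3,4} 2
  3 to go: {0,2,3} 1  {1,3,4} 3  {2,3,4} 3
  if 0:u drops first: 6 orders
  if 1:t drops first: 4 orders
heap linearizations: 10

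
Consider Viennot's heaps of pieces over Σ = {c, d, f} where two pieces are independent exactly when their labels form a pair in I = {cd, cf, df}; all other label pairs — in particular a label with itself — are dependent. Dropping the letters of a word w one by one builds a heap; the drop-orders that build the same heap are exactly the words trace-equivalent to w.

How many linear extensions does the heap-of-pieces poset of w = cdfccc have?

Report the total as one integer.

drop 0:c onto floor
drop 1:d onto floor
drop 2:f onto floor
drop 3:c onto {0:c}
drop 4:c onto {3:c}
drop 5:c onto {4:c}
ground layer = {0:c, 1:d, 2:f}
drop-orders for the pieces not yet dropped (sum over which currently-grounded one goes next):
  1 to go: {1} 1  {2} 1  {5} 1
  2 to go: {1,2} 2  {1,5} 2  {2,5} 2  {4,5} 1
  3 to go: {1,2,5} 6  {1,4,5} 3  {2,4,5} 3  {3,4,5} 1
  4 to go: {0,3,4,5} 1  {1,2,4,5} 12  {1,3,4,5} 4  {2,3,4,5} 4
  if 0:c drops first: 20 orders
  if 1:d drops first: 5 orders
  if 2:f drops first: 5 orders
heap linearizations: 30

30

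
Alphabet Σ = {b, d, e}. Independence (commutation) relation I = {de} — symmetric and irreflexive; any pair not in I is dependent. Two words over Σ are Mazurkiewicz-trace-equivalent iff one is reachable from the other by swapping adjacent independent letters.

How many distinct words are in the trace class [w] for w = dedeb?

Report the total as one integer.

drop 0:d onto floor
drop 1:e onto floor
drop 2:d onto {0:d}
drop 3:e onto {1:e}
drop 4:b onto {2:d, 3:e}
ground layer = {0:d, 1:e}
drop-orders for the pieces not yet dropped (sum over which currently-grounded one goes next):
  1 to go: {4} 1
  2 to go: {2,4} 1  {3,4} 1
  3 to go: {0,2,4} 1  {1,3,4} 1  {2,3,4} 2
  if 0:d drops first: 3 orders
  if 1:e drops first: 3 orders
heap linearizations: 6

6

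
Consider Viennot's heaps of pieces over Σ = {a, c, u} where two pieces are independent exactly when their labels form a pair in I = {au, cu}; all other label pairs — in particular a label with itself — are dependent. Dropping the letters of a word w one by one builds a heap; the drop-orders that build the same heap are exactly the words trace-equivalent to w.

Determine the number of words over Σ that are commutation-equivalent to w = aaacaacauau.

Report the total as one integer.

drop 0:a onto floor
drop 1:a onto {0:a}
drop 2:a onto {1:a}
drop 3:c onto {2:a}
drop 4:a onto {3:c}
drop 5:a onto {4:a}
drop 6:c onto {5:a}
drop 7:a onto {6:c}
drop 8:u onto floor
drop 9:a onto {7:a}
drop 10:u onto {8:u}
ground layer = {0:a, 8:u}
drop-orders for the pieces not yet dropped (sum over which currently-grounded one goes next):
  1 to go: {9} 1  {10} 1
  2 to go: {7,9} 1  {8,10} 1  {9,10} 2
  3 to go: {6,7,9} 1  {7,9,10} 3  {8,9,10} 3
  4 to go: {5,6,7,9} 1  {6,7,9,10} 4  {7,8,9,10} 6
  5 to go: {4,5,6,7,9} 1  {5,6,7,9,10} 5  {6,7,8,9,10} 10
  6 to go: {3,4,5,6,7,9} 1  {4,5,6,7,9,10} 6  {5,6,7,8,9,10} 15
  7 to go: {2,3,4,5,6,7,9} 1  {3,4,5,6,7,9,10} 7  {4,5,6,7,8,9,10} 21
  8 to go: {1,2,3,4,5,6,7,9} 1  {2,3,4,5,6,7,9,10} 8  {3,4,5,6,7,8,9,10} 28
  9 to go: {0,1,2,3,4,5,6,7,9} 1  {1,2,3,4,5,6,7,9,10} 9  {2,3,4,5,6,7,8,9,10} 36
  if 0:a drops first: 45 orders
  if 8:u drops first: 10 orders
heap linearizations: 55

55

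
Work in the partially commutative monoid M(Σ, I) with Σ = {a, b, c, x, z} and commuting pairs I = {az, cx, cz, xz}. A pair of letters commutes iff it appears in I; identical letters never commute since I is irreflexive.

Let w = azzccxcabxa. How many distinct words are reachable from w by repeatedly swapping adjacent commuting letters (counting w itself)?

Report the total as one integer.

112

drop 0:a onto floor
drop 1:z onto floor
drop 2:z onto {1:z}
drop 3:c onto {0:a}
drop 4:c onto {3:c}
drop 5:x onto {0:a}
drop 6:c onto {4:c}
drop 7:a onto {5:x, 6:c}
drop 8:b onto {2:z, 7:a}
drop 9:x onto {8:b}
drop 10:a onto {9:x}
ground layer = {0:a, 1:z}
drop-orders for the pieces not yet dropped (sum over which currently-grounded one goes next):
  1 to go: {10} 1
  2 to go: {9,10} 1
  3 to go: {8,9,10} 1
  4 to go: {2,8,9,10} 1  {7,8,9,10} 1
  5 to go: {1,2,8,9,10} 1  {2,7,8,9,10} 2  {5,7,8,9,10} 1  {6,7,8,9,10} 1
  6 to go: {1,2,7,8,9,10} 3  {2,5,7,8,9,10} 3  {2,6,7,8,9,10} 3  {4,6,7,8,9,10} 1  {5,6,7,8,9,10} 2
  7 to go: {1,2,5,7,8,9,10} 6  {1,2,6,7,8,9,10} 6  {2,4,6,7,8,9,10} 4  {2,5,6,7,8,9,10} 8  {3,4,6,7,8,9,10} 1  {4,5,6,7,8,9,10} 3
  8 to go: {1,2,4,6,7,8,9,10} 10  {1,2,5,6,7,8,9,10} 20  {2,3,4,6,7,8,9,10} 5  {2,4,5,6,7,8,9,10} 15  {3,4,5,6,7,8,9,10} 4
  9 to go: {0,3,4,5,6,7,8,9,10} 4  {1,2,3,4,6,7,8,9,10} 15  {1,2,4,5,6,7,8,9,10} 45  {2,3,4,5,6,7,8,9,10} 24
  if 0:a drops first: 84 orders
  if 1:z drops first: 28 orders
heap linearizations: 112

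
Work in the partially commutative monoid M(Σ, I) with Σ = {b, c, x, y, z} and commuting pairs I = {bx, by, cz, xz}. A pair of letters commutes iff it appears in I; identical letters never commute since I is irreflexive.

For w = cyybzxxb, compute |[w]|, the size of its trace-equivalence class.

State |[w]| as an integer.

piece 0:c — minimal
piece 1:y rests on {0:c}
piece 2:y rests on {1:y}
piece 3:b rests on {0:c}
piece 4:z rests on {2:y, 3:b}
piece 5:x rests on {2:y}
piece 6:x rests on {5:x}
piece 7:b rests on {4:z}
minimal pieces: {0:c}
ways to finish when only these pieces remain (= sum over removing one remaining piece with nothing left below it):
  1 left: {6}→1  {7}→1
  2 left: {4,7}→1  {5,6}→1  {6,7}→2
  3 left: {3,4,7}→1  {4,6,7}→3  {5,6,7}→3
  4 left: {3,4,6,7}→4  {4,5,6,7}→6
  5 left: {2,4,5,6,7}→6  {3,4,5,6,7}→10
  6 left: {1,2,4,5,6,7}→6  {2,3,4,5,6,7}→16
  placing 0:c first → 22 extensions

22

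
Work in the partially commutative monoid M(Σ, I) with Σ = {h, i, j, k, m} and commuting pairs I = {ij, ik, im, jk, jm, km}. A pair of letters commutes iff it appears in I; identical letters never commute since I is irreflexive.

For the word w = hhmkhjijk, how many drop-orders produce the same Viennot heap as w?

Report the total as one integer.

24

piece 0:h — minimal
piece 1:h rests on {0:h}
piece 2:m rests on {1:h}
piece 3:k rests on {1:h}
piece 4:h rests on {2:m, 3:k}
piece 5:j rests on {4:h}
piece 6:i rests on {4:h}
piece 7:j rests on {5:j}
piece 8:k rests on {4:h}
minimal pieces: {0:h}
ways to finish when only these pieces remain (= sum over removing one remaining piece with nothing left below it):
  1 left: {6}→1  {7}→1  {8}→1
  2 left: {5,7}→1  {6,7}→2  {6,8}→2  {7,8}→2
  3 left: {5,6,7}→3  {5,7,8}→3  {6,7,8}→6
  4 left: {5,6,7,8}→12
  5 left: {4,5,6,7,8}→12
  6 left: {2,4,5,6,7,8}→12  {3,4,5,6,7,8}→12
  7 left: {2,3,4,5,6,7,8}→24
  placing 0:h first → 24 extensions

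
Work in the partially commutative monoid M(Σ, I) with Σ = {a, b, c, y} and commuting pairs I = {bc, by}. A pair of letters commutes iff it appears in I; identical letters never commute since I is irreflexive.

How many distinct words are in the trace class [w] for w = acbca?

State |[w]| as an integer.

#0=a has no predecessor
#1=c depends on [0:a]
#2=b depends on [0:a]
#3=c depends on [1:c]
#4=a depends on [2:b, 3:c]
sources: [0:a]
N(rest) = Σ N(rest − s) over sources s of rest; N(one piece) = 1:
  size 1 → [4]=1
  size 2 → [2,4]=1  [3,4]=1
  size 3 → [1,3,4]=1  [2,3,4]=2
  first=0(a) contributes 3

3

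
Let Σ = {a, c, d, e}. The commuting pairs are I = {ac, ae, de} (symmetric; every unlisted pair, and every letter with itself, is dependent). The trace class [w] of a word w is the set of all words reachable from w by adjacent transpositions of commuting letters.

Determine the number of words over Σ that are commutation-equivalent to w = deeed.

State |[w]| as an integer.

0(d) covers ∅
1(e) covers ∅
2(e) covers 1:e
3(e) covers 2:e
4(d) covers 0:d
floor of heap: 0:d, 1:e
completions by unplaced set U, small U first (add the entries for U minus each lowest piece of U):
  |U|=1: {3}:1  {4}:1
  |U|=2: {0,4}:1  {2,3}:1  {3,4}:2
  |U|=3: {0,3,4}:3  {1,2,3}:1  {2,3,4}:3
  start at 0(d): 4
  start at 1(e): 6
sum over floor = 10

10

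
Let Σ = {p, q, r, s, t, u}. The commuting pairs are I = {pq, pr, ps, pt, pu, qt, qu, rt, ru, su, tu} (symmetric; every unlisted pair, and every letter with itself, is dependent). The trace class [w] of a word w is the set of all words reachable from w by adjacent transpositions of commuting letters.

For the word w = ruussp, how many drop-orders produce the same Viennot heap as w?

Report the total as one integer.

0(r) covers ∅
1(u) covers ∅
2(u) covers 1:u
3(s) covers 0:r
4(s) covers 3:s
5(p) covers ∅
floor of heap: 0:r, 1:u, 5:p
completions by unplaced set U, small U first (add the entries for U minus each lowest piece of U):
  |U|=1: {2}:1  {4}:1  {5}:1
  |U|=2: {1,2}:1  {2,4}:2  {2,5}:2  {3,4}:1  {4,5}:2
  |U|=3: {0,3,4}:1  {1,2,4}:3  {1,2,5}:3  {2,3,4}:3  {2,4,5}:6  {3,4,5}:3
  |U|=4: {0,2,3,4}:4  {0,3,4,5}:4  {1,2,3,4}:6  {1,2,4,5}:12  {2,3,4,5}:12
  start at 0(r): 30
  start at 1(u): 20
  start at 5(p): 10
sum over floor = 60

60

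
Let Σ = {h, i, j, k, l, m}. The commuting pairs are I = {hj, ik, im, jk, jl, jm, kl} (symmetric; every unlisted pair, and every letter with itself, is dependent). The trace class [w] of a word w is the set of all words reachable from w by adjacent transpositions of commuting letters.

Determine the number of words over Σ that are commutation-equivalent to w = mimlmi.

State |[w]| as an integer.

drop 0:m onto floor
drop 1:i onto floor
drop 2:m onto {0:m}
drop 3:l onto {1:i, 2:m}
drop 4:m onto {3:l}
drop 5:i onto {3:l}
ground layer = {0:m, 1:i}
drop-orders for the pieces not yet dropped (sum over which currently-grounded one goes next):
  1 to go: {4} 1  {5} 1
  2 to go: {4,5} 2
  3 to go: {3,4,5} 2
  4 to go: {1,3,4,5} 2  {2,3,4,5} 2
  if 0:m drops first: 4 orders
  if 1:i drops first: 2 orders
heap linearizations: 6

6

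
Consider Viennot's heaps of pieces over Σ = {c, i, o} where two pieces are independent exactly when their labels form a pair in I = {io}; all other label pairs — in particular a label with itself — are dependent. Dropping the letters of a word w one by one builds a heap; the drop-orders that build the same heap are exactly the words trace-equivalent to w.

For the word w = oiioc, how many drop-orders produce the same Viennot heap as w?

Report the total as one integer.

piece 0:o — minimal
piece 1:i — minimal
piece 2:i rests on {1:i}
piece 3:o rests on {0:o}
piece 4:c rests on {2:i, 3:o}
minimal pieces: {0:o, 1:i}
ways to finish when only these pieces remain (= sum over removing one remaining piece with nothing left below it):
  1 left: {4}→1
  2 left: {2,4}→1  {3,4}→1
  3 left: {0,3,4}→1  {1,2,4}→1  {2,3,4}→2
  placing 0:o first → 3 extensions
  placing 1:i first → 3 extensions
total linear extensions = 6

6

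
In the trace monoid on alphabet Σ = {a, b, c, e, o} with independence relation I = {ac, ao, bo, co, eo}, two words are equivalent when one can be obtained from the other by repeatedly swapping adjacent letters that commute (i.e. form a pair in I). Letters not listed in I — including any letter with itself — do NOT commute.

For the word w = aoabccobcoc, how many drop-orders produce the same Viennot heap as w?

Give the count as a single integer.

#0=a has no predecessor
#1=o has no predecessor
#2=a depends on [0:a]
#3=b depends on [2:a]
#4=c depends on [3:b]
#5=c depends on [4:c]
#6=o depends on [1:o]
#7=b depends on [5:c]
#8=c depends on [7:b]
#9=o depends on [6:o]
#10=c depends on [8:c]
sources: [0:a, 1:o]
N(rest) = Σ N(rest − s) over sources s of rest; N(one piece) = 1:
  size 1 → [9]=1  [10]=1
  size 2 → [6,9]=1  [8,10]=1  [9,10]=2
  size 3 → [1,6,9]=1  [6,9,10]=3  [7,8,10]=1  [8,9,10]=3
  size 4 → [1,6,9,10]=4  [5,7,8,10]=1  [6,8,9,10]=6  [7,8,9,10]=4
  size 5 → [1,6,8,9,10]=10  [4,5,7,8,10]=1  [5,7,8,9,10]=5  [6,7,8,9,10]=10
  size 6 → [1,6,7,8,9,10]=20  [3,4,5,7,8,10]=1  [4,5,7,8,9,10]=6  [5,6,7,8,9,10]=15
  size 7 → [1,5,6,7,8,9,10]=35  [2,3,4,5,7,8,10]=1  [3,4,5,7,8,9,10]=7  [4,5,6,7,8,9,10]=21
  size 8 → [0,2,3,4,5,7,8,10]=1  [1,4,5,6,7,8,9,10]=56  [2,3,4,5,7,8,9,10]=8  [3,4,5,6,7,8,9,10]=28
  size 9 → [0,2,3,4,5,7,8,9,10]=9  [1,3,4,5,6,7,8,9,10]=84  [2,3,4,5,6,7,8,9,10]=36
  first=0(a) contributes 120
  first=1(o) contributes 45
|[w]| = 165

165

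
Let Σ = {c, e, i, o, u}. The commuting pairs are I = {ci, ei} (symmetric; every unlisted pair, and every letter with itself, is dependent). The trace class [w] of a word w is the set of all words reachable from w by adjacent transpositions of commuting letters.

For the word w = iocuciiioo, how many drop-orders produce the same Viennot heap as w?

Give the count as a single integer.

0(i) covers ∅
1(o) covers 0:i
2(c) covers 1:o
3(u) covers 2:c
4(c) covers 3:u
5(i) covers 3:u
6(i) covers 5:i
7(i) covers 6:i
8(o) covers 4:c, 7:i
9(o) covers 8:o
floor of heap: 0:i
completions by unplaced set U, small U first (add the entries for U minus each lowest piece of U):
  |U|=1: {9}:1
  |U|=2: {8,9}:1
  |U|=3: {4,8,9}:1  {7,8,9}:1
  |U|=4: {4,7,8,9}:2  {6,7,8,9}:1
  |U|=5: {4,6,7,8,9}:3  {5,6,7,8,9}:1
  |U|=6: {4,5,6,7,8,9}:4
  |U|=7: {3,4,5,6,7,8,9}:4
  |U|=8: {2,3,4,5,6,7,8,9}:4
  start at 0(i): 4

4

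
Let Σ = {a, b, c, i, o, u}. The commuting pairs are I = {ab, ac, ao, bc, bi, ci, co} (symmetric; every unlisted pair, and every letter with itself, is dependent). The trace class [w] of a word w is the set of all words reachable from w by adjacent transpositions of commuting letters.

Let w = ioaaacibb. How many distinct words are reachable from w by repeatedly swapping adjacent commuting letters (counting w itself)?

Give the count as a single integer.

306

piece 0:i — minimal
piece 1:o rests on {0:i}
piece 2:a rests on {0:i}
piece 3:a rests on {2:a}
piece 4:a rests on {3:a}
piece 5:c — minimal
piece 6:i rests on {1:o, 4:a}
piece 7:b rests on {1:o}
piece 8:b rests on {7:b}
minimal pieces: {0:i, 5:c}
ways to finish when only these pieces remain (= sum over removing one remaining piece with nothing left below it):
  1 left: {5}→1  {6}→1  {8}→1
  2 left: {4,6}→1  {5,6}→2  {5,8}→2  {6,8}→2  {7,8}→1
  3 left: {3,4,6}→1  {4,5,6}→3  {4,6,8}→3  {5,6,8}→6  {5,7,8}→3  {6,7,8}→3
  4 left: {1,6,7,8}→3  {2,3,4,6}→1  {3,4,5,6}→4  {3,4,6,8}→4  {4,5,6,8}→12  {4,6,7,8}→6  {5,6,7,8}→12
  5 left: {1,4,6,7,8}→9  {1,5,6,7,8}→15  {2,3,4,5,6}→5  {2,3,4,6,8}→5  {3,4,5,6,8}→20  {3,4,6,7,8}→10  {4,5,6,7,8}→30
  6 left: {1,3,4,6,7,8}→19  {1,4,5,6,7,8}→54  {2,3,4,5,6,8}→30  {2,3,4,6,7,8}→15  {3,4,5,6,7,8}→60
  7 left: {1,2,3,4,6,7,8}→34  {1,3,4,5,6,7,8}→133  {2,3,4,5,6,7,8}→105
  placing 0:i first → 272 extensions
  placing 5:c first → 34 extensions
total linear extensions = 306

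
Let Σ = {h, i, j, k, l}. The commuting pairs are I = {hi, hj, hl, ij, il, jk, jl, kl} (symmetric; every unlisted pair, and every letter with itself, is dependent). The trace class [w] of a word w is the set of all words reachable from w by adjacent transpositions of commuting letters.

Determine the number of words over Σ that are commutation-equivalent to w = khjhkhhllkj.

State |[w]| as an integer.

0(k) covers ∅
1(h) covers 0:k
2(j) covers ∅
3(h) covers 1:h
4(k) covers 3:h
5(h) covers 4:k
6(h) covers 5:h
7(l) covers ∅
8(l) covers 7:l
9(k) covers 6:h
10(j) covers 2:j
floor of heap: 0:k, 2:j, 7:l
completions by unplaced set U, small U first (add the entries for U minus each lowest piece of U):
  |U|=1: {8}:1  {9}:1  {10}:1
  |U|=2: {2,10}:1  {6,9}:1  {7,8}:1  {8,9}:2  {8,10}:2  {9,10}:2
  |U|=3: {2,8,10}:3  {2,9,10}:3  {5,6,9}:1  {6,8,9}:3  {6,9,10}:3  {7,8,9}:3  {7,8,10}:3  {8,9,10}:6
  |U|=4: {2,6,9,10}:6  {2,7,8,10}:6  {2,8,9,10}:12  {4,5,6,9}:1  {5,6,8,9}:4  {5,6,9,10}:4  {6,7,8,9}:6  {6,8,9,10}:12  {7,8,9,10}:12
  |U|=5: {2,5,6,9,10}:10  {2,6,8,9,10}:30  {2,7,8,9,10}:30  {3,4,5,6,9}:1  {4,5,6,8,9}:5  {4,5,6,9,10}:5  {5,6,7,8,9}:10  {5,6,8,9,10}:20  {6,7,8,9,10}:30
  |U|=6: {1,3,4,5,6,9}:1  {2,4,5,6,9,10}:15  {2,5,6,8,9,10}:60  {2,6,7,8,9,10}:90  {3,4,5,6,8,9}:6  {3,4,5,6,9,10}:6  {4,5,6,7,8,9}:15  {4,5,6,8,9,10}:30  {5,6,7,8,9,10}:60
  |U|=7: {0,1,3,4,5,6,9}:1  {1,3,4,5,6,8,9}:7  {1,3,4,5,6,9,10}:7  {2,3,4,5,6,9,10}:21  {2,4,5,6,8,9,10}:105  {2,5,6,7,8,9,10}:210  {3,4,5,6,7,8,9}:21  {3,4,5,6,8,9,10}:42  {4,5,6,7,8,9,10}:105
  |U|=8: {0,1,3,4,5,6,8,9}:8  {0,1,3,4,5,6,9,10}:8  {1,2,3,4,5,6,9,10}:28  {1,3,4,5,6,7,8,9}:28  {1,3,4,5,6,8,9,10}:56  {2,3,4,5,6,8,9,10}:168  {2,4,5,6,7,8,9,10}:420  {3,4,5,6,7,8,9,10}:168
  |U|=9: {0,1,2,3,4,5,6,9,10}:36  {0,1,3,4,5,6,7,8,9}:36  {0,1,3,4,5,6,8,9,10}:72  {1,2,3,4,5,6,8,9,10}:252  {1,3,4,5,6,7,8,9,10}:252  {2,3,4,5,6,7,8,9,10}:756
  start at 0(k): 1260
  start at 2(j): 360
  start at 7(l): 360
sum over floor = 1980

1980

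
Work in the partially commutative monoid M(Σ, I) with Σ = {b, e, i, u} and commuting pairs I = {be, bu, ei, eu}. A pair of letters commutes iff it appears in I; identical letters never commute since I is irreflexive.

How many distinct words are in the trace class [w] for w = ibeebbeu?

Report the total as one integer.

224

drop 0:i onto floor
drop 1:b onto {0:i}
drop 2:e onto floor
drop 3:e onto {2:e}
drop 4:b onto {1:b}
drop 5:b onto {4:b}
drop 6:e onto {3:e}
drop 7:u onto {0:i}
ground layer = {0:i, 2:e}
drop-orders for the pieces not yet dropped (sum over which currently-grounded one goes next):
  1 to go: {5} 1  {6} 1  {7} 1
  2 to go: {3,6} 1  {4,5} 1  {5,6} 2  {5,7} 2  {6,7} 2
  3 to go: {1,4,5} 1  {2,3,6} 1  {3,5,6} 3  {3,6,7} 3  {4,5,6} 3  {4,5,7} 3  {5,6,7} 6
  4 to go: {1,4,5,6} 4  {1,4,5,7} 4  {2,3,5,6} 4  {2,3,6,7} 4  {3,4,5,6} 6  {3,5,6,7} 12  {4,5,6,7} 12
  5 to go: {0,1,4,5,7} 4  {1,3,4,5,6} 10  {1,4,5,6,7} 20  {2,3,4,5,6} 10  {2,3,5,6,7} 20  {3,4,5,6,7} 30
  6 to go: {0,1,4,5,6,7} 24  {1,2,3,4,5,6} 20  {1,3,4,5,6,7} 60  {2,3,4,5,6,7} 60
  if 0:i drops first: 140 orders
  if 2:e drops first: 84 orders
heap linearizations: 224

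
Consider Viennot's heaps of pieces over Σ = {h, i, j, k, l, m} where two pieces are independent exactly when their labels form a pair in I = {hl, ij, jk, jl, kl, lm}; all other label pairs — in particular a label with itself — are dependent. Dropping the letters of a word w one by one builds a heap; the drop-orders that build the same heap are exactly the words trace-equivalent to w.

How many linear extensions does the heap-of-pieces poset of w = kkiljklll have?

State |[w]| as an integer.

piece 0:k — minimal
piece 1:k rests on {0:k}
piece 2:i rests on {1:k}
piece 3:l rests on {2:i}
piece 4:j — minimal
piece 5:k rests on {2:i}
piece 6:l rests on {3:l}
piece 7:l rests on {6:l}
piece 8:l rests on {7:l}
minimal pieces: {0:k, 4:j}
ways to finish when only these pieces remain (= sum over removing one remaining piece with nothing left below it):
  1 left: {4}→1  {5}→1  {8}→1
  2 left: {4,5}→2  {4,8}→2  {5,8}→2  {7,8}→1
  3 left: {4,5,8}→6  {4,7,8}→3  {5,7,8}→3  {6,7,8}→1
  4 left: {3,6,7,8}→1  {4,5,7,8}→12  {4,6,7,8}→4  {5,6,7,8}→4
  5 left: {3,4,6,7,8}→5  {3,5,6,7,8}→5  {4,5,6,7,8}→20
  6 left: {2,3,5,6,7,8}→5  {3,4,5,6,7,8}→30
  7 left: {1,2,3,5,6,7,8}→5  {2,3,4,5,6,7,8}→35
  placing 0:k first → 40 extensions
  placing 4:j first → 5 extensions
total linear extensions = 45

45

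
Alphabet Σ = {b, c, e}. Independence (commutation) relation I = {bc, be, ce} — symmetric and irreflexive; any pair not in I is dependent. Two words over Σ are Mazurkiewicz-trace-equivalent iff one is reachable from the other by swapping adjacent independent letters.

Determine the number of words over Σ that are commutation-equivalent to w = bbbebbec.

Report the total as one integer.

piece 0:b — minimal
piece 1:b rests on {0:b}
piece 2:b rests on {1:b}
piece 3:e — minimal
piece 4:b rests on {2:b}
piece 5:b rests on {4:b}
piece 6:e rests on {3:e}
piece 7:c — minimal
minimal pieces: {0:b, 3:e, 7:c}
ways to finish when only these pieces remain (= sum over removing one remaining piece with nothing left below it):
  1 left: {5}→1  {6}→1  {7}→1
  2 left: {3,6}→1  {4,5}→1  {5,6}→2  {5,7}→2  {6,7}→2
  3 left: {2,4,5}→1  {3,5,6}→3  {3,6,7}→3  {4,5,6}→3  {4,5,7}→3  {5,6,7}→6
  4 left: {1,2,4,5}→1  {2,4,5,6}→4  {2,4,5,7}→4  {3,4,5,6}→6  {3,5,6,7}→12  {4,5,6,7}→12
  5 left: {0,1,2,4,5}→1  {1,2,4,5,6}→5  {1,2,4,5,7}→5  {2,3,4,5,6}→10  {2,4,5,6,7}→20  {3,4,5,6,7}→30
  6 left: {0,1,2,4,5,6}→6  {0,1,2,4,5,7}→6  {1,2,3,4,5,6}→15  {1,2,4,5,6,7}→30  {2,3,4,5,6,7}→60
  placing 0:b first → 105 extensions
  placing 3:e first → 42 extensions
  placing 7:c first → 21 extensions
total linear extensions = 168

168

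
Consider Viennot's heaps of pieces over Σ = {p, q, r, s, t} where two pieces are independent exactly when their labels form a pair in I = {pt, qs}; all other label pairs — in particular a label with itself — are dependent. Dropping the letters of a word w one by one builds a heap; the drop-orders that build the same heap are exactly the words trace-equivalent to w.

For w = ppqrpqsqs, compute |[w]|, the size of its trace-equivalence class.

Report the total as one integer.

piece 0:p — minimal
piece 1:p rests on {0:p}
piece 2:q rests on {1:p}
piece 3:r rests on {2:q}
piece 4:p rests on {3:r}
piece 5:q rests on {4:p}
piece 6:s rests on {4:p}
piece 7:q rests on {5:q}
piece 8:s rests on {6:s}
minimal pieces: {0:p}
ways to finish when only these pieces remain (= sum over removing one remaining piece with nothing left below it):
  1 left: {7}→1  {8}→1
  2 left: {5,7}→1  {6,8}→1  {7,8}→2
  3 left: {5,7,8}→3  {6,7,8}→3
  4 left: {5,6,7,8}→6
  5 left: {4,5,6,7,8}→6
  6 left: {3,4,5,6,7,8}→6
  7 left: {2,3,4,5,6,7,8}→6
  placing 0:p first → 6 extensions

6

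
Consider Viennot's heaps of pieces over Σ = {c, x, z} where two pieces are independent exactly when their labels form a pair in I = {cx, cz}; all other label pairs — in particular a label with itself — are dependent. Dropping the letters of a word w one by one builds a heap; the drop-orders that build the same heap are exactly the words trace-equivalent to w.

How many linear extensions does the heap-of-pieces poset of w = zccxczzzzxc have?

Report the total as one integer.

330

drop 0:z onto floor
drop 1:c onto floor
drop 2:c onto {1:c}
drop 3:x onto {0:z}
drop 4:c onto {2:c}
drop 5:z onto {3:x}
drop 6:z onto {5:z}
drop 7:z onto {6:z}
drop 8:z onto {7:z}
drop 9:x onto {8:z}
drop 10:c onto {4:c}
ground layer = {0:z, 1:c}
drop-orders for the pieces not yet dropped (sum over which currently-grounded one goes next):
  1 to go: {9} 1  {10} 1
  2 to go: {4,10} 1  {8,9} 1  {9,10} 2
  3 to go: {2,4,10} 1  {4,9,10} 3  {7,8,9} 1  {8,9,10} 3
  4 to go: {1,2,4,10} 1  {2,4,9,10} 4  {4,8,9,10} 6  {6,7,8,9} 1  {7,8,9,10} 4
  5 to go: {1,2,4,9,10} 5  {2,4,8,9,10} 10  {4,7,8,9,10} 10  {5,6,7,8,9} 1  {6,7,8,9,10} 5
  6 to go: {1,2,4,8,9,10} 15  {2,4,7,8,9,10} 20  {3,5,6,7,8,9} 1  {4,6,7,8,9,10} 15  {5,6,7,8,9,10} 6
  7 to go: {0,3,5,6,7,8,9} 1  {1,2,4,7,8,9,10} 35  {2,4,6,7,8,9,10} 35  {3,5,6,7,8,9,10} 7  {4,5,6,7,8,9,10} 21
  8 to go: {0,3,5,6,7,8,9,10} 8  {1,2,4,6,7,8,9,10} 70  {2,4,5,6,7,8,9,10} 56  {3,4,5,6,7,8,9,10} 28
  9 to go: {0,3,4,5,6,7,8,9,10} 36  {1,2,4,5,6,7,8,9,10} 126  {2,3,4,5,6,7,8,9,10} 84
  if 0:z drops first: 210 orders
  if 1:c drops first: 120 orders
heap linearizations: 330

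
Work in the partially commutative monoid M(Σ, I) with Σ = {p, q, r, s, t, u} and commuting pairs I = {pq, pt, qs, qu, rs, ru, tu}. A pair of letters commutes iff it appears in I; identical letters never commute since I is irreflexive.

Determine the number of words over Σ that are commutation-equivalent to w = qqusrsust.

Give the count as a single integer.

#0=q has no predecessor
#1=q depends on [0:q]
#2=u has no predecessor
#3=s depends on [2:u]
#4=r depends on [1:q]
#5=s depends on [3:s]
#6=u depends on [5:s]
#7=s depends on [6:u]
#8=t depends on [4:r, 7:s]
sources: [0:q, 2:u]
N(rest) = Σ N(rest − s) over sources s of rest; N(one piece) = 1:
  size 1 → [8]=1
  size 2 → [4,8]=1  [7,8]=1
  size 3 → [1,4,8]=1  [4,7,8]=2  [6,7,8]=1
  size 4 → [0,1,4,8]=1  [1,4,7,8]=3  [4,6,7,8]=3  [5,6,7,8]=1
  size 5 → [0,1,4,7,8]=4  [1,4,6,7,8]=6  [3,5,6,7,8]=1  [4,5,6,7,8]=4
  size 6 → [0,1,4,6,7,8]=10  [1,4,5,6,7,8]=10  [2,3,5,6,7,8]=1  [3,4,5,6,7,8]=5
  size 7 → [0,1,4,5,6,7,8]=20  [1,3,4,5,6,7,8]=15  [2,3,4,5,6,7,8]=6
  first=0(q) contributes 21
  first=2(u) contributes 35
|[w]| = 56

56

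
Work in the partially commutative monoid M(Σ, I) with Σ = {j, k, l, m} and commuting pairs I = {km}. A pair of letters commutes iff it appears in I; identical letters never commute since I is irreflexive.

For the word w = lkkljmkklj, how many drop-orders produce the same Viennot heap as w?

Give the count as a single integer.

3

0(l) covers ∅
1(k) covers 0:l
2(k) covers 1:k
3(l) covers 2:k
4(j) covers 3:l
5(m) covers 4:j
6(k) covers 4:j
7(k) covers 6:k
8(l) covers 5:m, 7:k
9(j) covers 8:l
floor of heap: 0:l
completions by unplaced set U, small U first (add the entries for U minus each lowest piece of U):
  |U|=1: {9}:1
  |U|=2: {8,9}:1
  |U|=3: {5,8,9}:1  {7,8,9}:1
  |U|=4: {5,7,8,9}:2  {6,7,8,9}:1
  |U|=5: {5,6,7,8,9}:3
  |U|=6: {4,5,6,7,8,9}:3
  |U|=7: {3,4,5,6,7,8,9}:3
  |U|=8: {2,3,4,5,6,7,8,9}:3
  start at 0(l): 3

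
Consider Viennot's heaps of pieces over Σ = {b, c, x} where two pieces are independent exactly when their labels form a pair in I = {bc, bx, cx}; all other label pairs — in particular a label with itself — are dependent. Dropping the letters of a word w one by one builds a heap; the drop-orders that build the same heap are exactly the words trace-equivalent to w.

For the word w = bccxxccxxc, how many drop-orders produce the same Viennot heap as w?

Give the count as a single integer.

drop 0:b onto floor
drop 1:c onto floor
drop 2:c onto {1:c}
drop 3:x onto floor
drop 4:x onto {3:x}
drop 5:c onto {2:c}
drop 6:c onto {5:c}
drop 7:x onto {4:x}
drop 8:x onto {7:x}
drop 9:c onto {6:c}
ground layer = {0:b, 1:c, 3:x}
drop-orders for the pieces not yet dropped (sum over which currently-grounded one goes next):
  1 to go: {0} 1  {8} 1  {9} 1
  2 to go: {0,8} 2  {0,9} 2  {6,9} 1  {7,8} 1  {8,9} 2
  3 to go: {0,6,9} 3  {0,7,8} 3  {0,8,9} 6  {4,7,8} 1  {5,6,9} 1  {6,8,9} 3  {7,8,9} 3
  4 to go: {0,4,7,8} 4  {0,5,6,9} 4  {0,6,8,9} 12  {0,7,8,9} 12  {2,5,6,9} 1  {3,4,7,8} 1  {4,7,8,9} 4  {5,6,8,9} 4  {6,7,8,9} 6
  5 to go: {0,2,5,6,9} 5  {0,3,4,7,8} 5  {0,4,7,8,9} 20  {0,5,6,8,9} 20  {0,6,7,8,9} 30  {1,2,5,6,9} 1  {2,5,6,8,9} 5  {3,4,7,8,9} 5  {4,6,7,8,9} 10  {5,6,7,8,9} 10
  6 to go: {0,1,2,5,6,9} 6  {0,2,5,6,8,9} 30  {0,3,4,7,8,9} 30  {0,4,6,7,8,9} 60  {0,5,6,7,8,9} 60  {1,2,5,6,8,9} 6  {2,5,6,7,8,9} 15  {3,4,6,7,8,9} 15  {4,5,6,7,8,9} 20
  7 to go: {0,1,2,5,6,8,9} 42  {0,2,5,6,7,8,9} 105  {0,3,4,6,7,8,9} 105  {0,4,5,6,7,8,9} 140  {1,2,5,6,7,8,9} 21  {2,4,5,6,7,8,9} 35  {3,4,5,6,7,8,9} 35
  8 to go: {0,1,2,5,6,7,8,9} 168  {0,2,4,5,6,7,8,9} 280  {0,3,4,5,6,7,8,9} 280  {1,2,4,5,6,7,8,9} 56  {2,3,4,5,6,7,8,9} 70
  if 0:b drops first: 126 orders
  if 1:c drops first: 630 orders
  if 3:x drops first: 504 orders
heap linearizations: 1260

1260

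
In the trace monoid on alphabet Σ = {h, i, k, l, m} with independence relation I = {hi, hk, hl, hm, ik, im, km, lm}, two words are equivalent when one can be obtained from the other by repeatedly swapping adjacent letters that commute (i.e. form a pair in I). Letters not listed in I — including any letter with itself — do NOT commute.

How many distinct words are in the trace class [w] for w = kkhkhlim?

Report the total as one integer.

#0=k has no predecessor
#1=k depends on [0:k]
#2=h has no predecessor
#3=k depends on [1:k]
#4=h depends on [2:h]
#5=l depends on [3:k]
#6=i depends on [5:l]
#7=m has no predecessor
sources: [0:k, 2:h, 7:m]
N(rest) = Σ N(rest − s) over sources s of rest; N(one piece) = 1:
  size 1 → [4]=1  [6]=1  [7]=1
  size 2 → [2,4]=1  [4,6]=2  [4,7]=2  [5,6]=1  [6,7]=2
  size 3 → [2,4,6]=3  [2,4,7]=3  [3,5,6]=1  [4,5,6]=3  [4,6,7]=6  [5,6,7]=3
  size 4 → [1,3,5,6]=1  [2,4,5,6]=6  [2,4,6,7]=12  [3,4,5,6]=4  [3,5,6,7]=4  [4,5,6,7]=12
  size 5 → [0,1,3,5,6]=1  [1,3,4,5,6]=5  [1,3,5,6,7]=5  [2,3,4,5,6]=10  [2,4,5,6,7]=30  [3,4,5,6,7]=20
  size 6 → [0,1,3,4,5,6]=6  [0,1,3,5,6,7]=6  [1,2,3,4,5,6]=15  [1,3,4,5,6,7]=30  [2,3,4,5,6,7]=60
  first=0(k) contributes 105
  first=2(h) contributes 42
  first=7(m) contributes 21
|[w]| = 168

168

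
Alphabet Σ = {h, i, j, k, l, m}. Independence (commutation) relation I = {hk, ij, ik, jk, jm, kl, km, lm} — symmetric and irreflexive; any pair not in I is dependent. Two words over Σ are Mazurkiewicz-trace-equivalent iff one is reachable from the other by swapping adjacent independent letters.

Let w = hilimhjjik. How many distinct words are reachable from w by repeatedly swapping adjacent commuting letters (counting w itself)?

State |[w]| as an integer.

30

#0=h has no predecessor
#1=i depends on [0:h]
#2=l depends on [1:i]
#3=i depends on [2:l]
#4=m depends on [3:i]
#5=h depends on [4:m]
#6=j depends on [5:h]
#7=j depends on [6:j]
#8=i depends on [5:h]
#9=k has no predecessor
sources: [0:h, 9:k]
N(rest) = Σ N(rest − s) over sources s of rest; N(one piece) = 1:
  size 1 → [7]=1  [8]=1  [9]=1
  size 2 → [6,7]=1  [7,8]=2  [7,9]=2  [8,9]=2
  size 3 → [6,7,8]=3  [6,7,9]=3  [7,8,9]=6
  size 4 → [5,6,7,8]=3  [6,7,8,9]=12
  size 5 → [4,5,6,7,8]=3  [5,6,7,8,9]=15
  size 6 → [3,4,5,6,7,8]=3  [4,5,6,7,8,9]=18
  size 7 → [2,3,4,5,6,7,8]=3  [3,4,5,6,7,8,9]=21
  size 8 → [1,2,3,4,5,6,7,8]=3  [2,3,4,5,6,7,8,9]=24
  first=0(h) contributes 27
  first=9(k) contributes 3
|[w]| = 30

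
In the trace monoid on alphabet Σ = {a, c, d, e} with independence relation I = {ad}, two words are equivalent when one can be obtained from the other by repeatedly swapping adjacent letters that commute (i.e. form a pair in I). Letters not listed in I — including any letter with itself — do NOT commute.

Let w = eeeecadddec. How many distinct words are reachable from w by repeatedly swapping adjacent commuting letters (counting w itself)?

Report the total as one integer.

4

#0=e has no predecessor
#1=e depends on [0:e]
#2=e depends on [1:e]
#3=e depends on [2:e]
#4=c depends on [3:e]
#5=a depends on [4:c]
#6=d depends on [4:c]
#7=d depends on [6:d]
#8=d depends on [7:d]
#9=e depends on [5:a, 8:d]
#10=c depends on [9:e]
sources: [0:e]
N(rest) = Σ N(rest − s) over sources s of rest; N(one piece) = 1:
  size 1 → [10]=1
  size 2 → [9,10]=1
  size 3 → [5,9,10]=1  [8,9,10]=1
  size 4 → [5,8,9,10]=2  [7,8,9,10]=1
  size 5 → [5,7,8,9,10]=3  [6,7,8,9,10]=1
  size 6 → [5,6,7,8,9,10]=4
  size 7 → [4,5,6,7,8,9,10]=4
  size 8 → [3,4,5,6,7,8,9,10]=4
  size 9 → [2,3,4,5,6,7,8,9,10]=4
  first=0(e) contributes 4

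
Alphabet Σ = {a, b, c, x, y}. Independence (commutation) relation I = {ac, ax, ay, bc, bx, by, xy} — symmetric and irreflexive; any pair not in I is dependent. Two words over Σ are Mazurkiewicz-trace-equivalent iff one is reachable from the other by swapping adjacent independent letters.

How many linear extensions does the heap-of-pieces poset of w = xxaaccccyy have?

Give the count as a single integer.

45

#0=x has no predecessor
#1=x depends on [0:x]
#2=a has no predecessor
#3=a depends on [2:a]
#4=c depends on [1:x]
#5=c depends on [4:c]
#6=c depends on [5:c]
#7=c depends on [6:c]
#8=y depends on [7:c]
#9=y depends on [8:y]
sources: [0:x, 2:a]
N(rest) = Σ N(rest − s) over sources s of rest; N(one piece) = 1:
  size 1 → [3]=1  [9]=1
  size 2 → [2,3]=1  [3,9]=2  [8,9]=1
  size 3 → [2,3,9]=3  [3,8,9]=3  [7,8,9]=1
  size 4 → [2,3,8,9]=6  [3,7,8,9]=4  [6,7,8,9]=1
  size 5 → [2,3,7,8,9]=10  [3,6,7,8,9]=5  [5,6,7,8,9]=1
  size 6 → [2,3,6,7,8,9]=15  [3,5,6,7,8,9]=6  [4,5,6,7,8,9]=1
  size 7 → [1,4,5,6,7,8,9]=1  [2,3,5,6,7,8,9]=21  [3,4,5,6,7,8,9]=7
  size 8 → [0,1,4,5,6,7,8,9]=1  [1,3,4,5,6,7,8,9]=8  [2,3,4,5,6,7,8,9]=28
  first=0(x) contributes 36
  first=2(a) contributes 9
|[w]| = 45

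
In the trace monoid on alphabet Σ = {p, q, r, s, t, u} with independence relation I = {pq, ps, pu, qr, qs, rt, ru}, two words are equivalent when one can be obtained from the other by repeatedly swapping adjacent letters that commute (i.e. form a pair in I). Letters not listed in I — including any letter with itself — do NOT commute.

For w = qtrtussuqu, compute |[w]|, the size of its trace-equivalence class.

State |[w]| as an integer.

#0=q has no predecessor
#1=t depends on [0:q]
#2=r has no predecessor
#3=t depends on [1:t]
#4=u depends on [3:t]
#5=s depends on [2:r, 4:u]
#6=s depends on [5:s]
#7=u depends on [6:s]
#8=q depends on [7:u]
#9=u depends on [8:q]
sources: [0:q, 2:r]
N(rest) = Σ N(rest − s) over sources s of rest; N(one piece) = 1:
  size 1 → [9]=1
  size 2 → [8,9]=1
  size 3 → [7,8,9]=1
  size 4 → [6,7,8,9]=1
  size 5 → [5,6,7,8,9]=1
  size 6 → [2,5,6,7,8,9]=1  [4,5,6,7,8,9]=1
  size 7 → [2,4,5,6,7,8,9]=2  [3,4,5,6,7,8,9]=1
  size 8 → [1,3,4,5,6,7,8,9]=1  [2,3,4,5,6,7,8,9]=3
  first=0(q) contributes 4
  first=2(r) contributes 1
|[w]| = 5

5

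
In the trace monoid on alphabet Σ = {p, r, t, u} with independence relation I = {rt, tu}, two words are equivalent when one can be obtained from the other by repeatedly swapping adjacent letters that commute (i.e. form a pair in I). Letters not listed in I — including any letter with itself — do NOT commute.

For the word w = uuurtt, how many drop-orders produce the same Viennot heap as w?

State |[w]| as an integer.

#0=u has no predecessor
#1=u depends on [0:u]
#2=u depends on [1:u]
#3=r depends on [2:u]
#4=t has no predecessor
#5=t depends on [4:t]
sources: [0:u, 4:t]
N(rest) = Σ N(rest − s) over sources s of rest; N(one piece) = 1:
  size 1 → [3]=1  [5]=1
  size 2 → [2,3]=1  [3,5]=2  [4,5]=1
  size 3 → [1,2,3]=1  [2,3,5]=3  [3,4,5]=3
  size 4 → [0,1,2,3]=1  [1,2,3,5]=4  [2,3,4,5]=6
  first=0(u) contributes 10
  first=4(t) contributes 5
|[w]| = 15

15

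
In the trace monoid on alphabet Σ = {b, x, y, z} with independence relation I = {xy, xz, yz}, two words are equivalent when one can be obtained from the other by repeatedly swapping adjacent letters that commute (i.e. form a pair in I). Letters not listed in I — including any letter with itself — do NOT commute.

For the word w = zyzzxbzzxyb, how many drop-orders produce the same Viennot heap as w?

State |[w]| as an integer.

240

#0=z has no predecessor
#1=y has no predecessor
#2=z depends on [0:z]
#3=z depends on [2:z]
#4=x has no predecessor
#5=b depends on [1:y, 3:z, 4:x]
#6=z depends on [5:b]
#7=z depends on [6:z]
#8=x depends on [5:b]
#9=y depends on [5:b]
#10=b depends on [7:z, 8:x, 9:y]
sources: [0:z, 1:y, 4:x]
N(rest) = Σ N(rest − s) over sources s of rest; N(one piece) = 1:
  size 1 → [10]=1
  size 2 → [7,10]=1  [8,10]=1  [9,10]=1
  size 3 → [6,7,10]=1  [7,8,10]=2  [7,9,10]=2  [8,9,10]=2
  size 4 → [6,7,8,10]=3  [6,7,9,10]=3  [7,8,9,10]=6
  size 5 → [6,7,8,9,10]=12
  size 6 → [5,6,7,8,9,10]=12
  size 7 → [1,5,6,7,8,9,10]=12  [3,5,6,7,8,9,10]=12  [4,5,6,7,8,9,10]=12
  size 8 → [1,3,5,6,7,8,9,10]=24  [1,4,5,6,7,8,9,10]=24  [2,3,5,6,7,8,9,10]=12  [3,4,5,6,7,8,9,10]=24
  size 9 → [0,2,3,5,6,7,8,9,10]=12  [1,2,3,5,6,7,8,9,10]=36  [1,3,4,5,6,7,8,9,10]=72  [2,3,4,5,6,7,8,9,10]=36
  first=0(z) contributes 144
  first=1(y) contributes 48
  first=4(x) contributes 48
|[w]| = 240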